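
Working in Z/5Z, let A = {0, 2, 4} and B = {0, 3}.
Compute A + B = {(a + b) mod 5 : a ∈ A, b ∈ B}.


Work in Z/5Z: reduce every sum a + b modulo 5.
Enumerate all 6 pairs:
a = 0: 0+0=0, 0+3=3
a = 2: 2+0=2, 2+3=0
a = 4: 4+0=4, 4+3=2
Distinct residues collected: {0, 2, 3, 4}
|A + B| = 4 (out of 5 total residues).

A + B = {0, 2, 3, 4}


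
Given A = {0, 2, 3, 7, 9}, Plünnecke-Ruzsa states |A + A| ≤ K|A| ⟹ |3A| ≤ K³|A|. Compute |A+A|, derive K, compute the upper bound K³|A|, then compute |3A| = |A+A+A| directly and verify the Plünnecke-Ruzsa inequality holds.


|A| = 5.
Step 1: Compute A + A by enumerating all 25 pairs.
A + A = {0, 2, 3, 4, 5, 6, 7, 9, 10, 11, 12, 14, 16, 18}, so |A + A| = 14.
Step 2: Doubling constant K = |A + A|/|A| = 14/5 = 14/5 ≈ 2.8000.
Step 3: Plünnecke-Ruzsa gives |3A| ≤ K³·|A| = (2.8000)³ · 5 ≈ 109.7600.
Step 4: Compute 3A = A + A + A directly by enumerating all triples (a,b,c) ∈ A³; |3A| = 24.
Step 5: Check 24 ≤ 109.7600? Yes ✓.

K = 14/5, Plünnecke-Ruzsa bound K³|A| ≈ 109.7600, |3A| = 24, inequality holds.


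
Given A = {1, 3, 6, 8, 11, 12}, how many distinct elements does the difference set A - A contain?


A - A = {a - a' : a, a' ∈ A}; |A| = 6.
Bounds: 2|A|-1 ≤ |A - A| ≤ |A|² - |A| + 1, i.e. 11 ≤ |A - A| ≤ 31.
Note: 0 ∈ A - A always (from a - a). The set is symmetric: if d ∈ A - A then -d ∈ A - A.
Enumerate nonzero differences d = a - a' with a > a' (then include -d):
Positive differences: {1, 2, 3, 4, 5, 6, 7, 8, 9, 10, 11}
Full difference set: {0} ∪ (positive diffs) ∪ (negative diffs).
|A - A| = 1 + 2·11 = 23 (matches direct enumeration: 23).

|A - A| = 23


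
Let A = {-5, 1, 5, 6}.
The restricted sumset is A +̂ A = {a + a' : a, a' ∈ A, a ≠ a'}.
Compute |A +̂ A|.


Restricted sumset: A +̂ A = {a + a' : a ∈ A, a' ∈ A, a ≠ a'}.
Equivalently, take A + A and drop any sum 2a that is achievable ONLY as a + a for a ∈ A (i.e. sums representable only with equal summands).
Enumerate pairs (a, a') with a < a' (symmetric, so each unordered pair gives one sum; this covers all a ≠ a'):
  -5 + 1 = -4
  -5 + 5 = 0
  -5 + 6 = 1
  1 + 5 = 6
  1 + 6 = 7
  5 + 6 = 11
Collected distinct sums: {-4, 0, 1, 6, 7, 11}
|A +̂ A| = 6
(Reference bound: |A +̂ A| ≥ 2|A| - 3 for |A| ≥ 2, with |A| = 4 giving ≥ 5.)

|A +̂ A| = 6


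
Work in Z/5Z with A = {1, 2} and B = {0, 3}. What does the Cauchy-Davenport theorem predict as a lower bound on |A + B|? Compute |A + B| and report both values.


Cauchy-Davenport: |A + B| ≥ min(p, |A| + |B| - 1) for A, B nonempty in Z/pZ.
|A| = 2, |B| = 2, p = 5.
CD lower bound = min(5, 2 + 2 - 1) = min(5, 3) = 3.
Compute A + B mod 5 directly:
a = 1: 1+0=1, 1+3=4
a = 2: 2+0=2, 2+3=0
A + B = {0, 1, 2, 4}, so |A + B| = 4.
Verify: 4 ≥ 3? Yes ✓.

CD lower bound = 3, actual |A + B| = 4.


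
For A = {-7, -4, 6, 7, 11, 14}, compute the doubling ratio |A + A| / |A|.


|A| = 6.
Compute A + A by enumerating all 36 pairs.
A + A = {-14, -11, -8, -1, 0, 2, 3, 4, 7, 10, 12, 13, 14, 17, 18, 20, 21, 22, 25, 28}, so |A + A| = 20.
K = |A + A| / |A| = 20/6 = 10/3 ≈ 3.3333.
Reference: AP of size 6 gives K = 11/6 ≈ 1.8333; a fully generic set of size 6 gives K ≈ 3.5000.

|A| = 6, |A + A| = 20, K = 20/6 = 10/3.


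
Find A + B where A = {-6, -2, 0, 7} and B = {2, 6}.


A + B = {a + b : a ∈ A, b ∈ B}.
Enumerate all |A|·|B| = 4·2 = 8 pairs (a, b) and collect distinct sums.
a = -6: -6+2=-4, -6+6=0
a = -2: -2+2=0, -2+6=4
a = 0: 0+2=2, 0+6=6
a = 7: 7+2=9, 7+6=13
Collecting distinct sums: A + B = {-4, 0, 2, 4, 6, 9, 13}
|A + B| = 7

A + B = {-4, 0, 2, 4, 6, 9, 13}


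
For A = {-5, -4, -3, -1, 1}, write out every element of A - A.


A - A = {a - a' : a, a' ∈ A}.
Compute a - a' for each ordered pair (a, a'):
a = -5: -5--5=0, -5--4=-1, -5--3=-2, -5--1=-4, -5-1=-6
a = -4: -4--5=1, -4--4=0, -4--3=-1, -4--1=-3, -4-1=-5
a = -3: -3--5=2, -3--4=1, -3--3=0, -3--1=-2, -3-1=-4
a = -1: -1--5=4, -1--4=3, -1--3=2, -1--1=0, -1-1=-2
a = 1: 1--5=6, 1--4=5, 1--3=4, 1--1=2, 1-1=0
Collecting distinct values (and noting 0 appears from a-a):
A - A = {-6, -5, -4, -3, -2, -1, 0, 1, 2, 3, 4, 5, 6}
|A - A| = 13

A - A = {-6, -5, -4, -3, -2, -1, 0, 1, 2, 3, 4, 5, 6}


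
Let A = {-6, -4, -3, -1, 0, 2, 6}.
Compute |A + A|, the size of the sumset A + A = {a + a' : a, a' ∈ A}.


A + A = {a + a' : a, a' ∈ A}; |A| = 7.
General bounds: 2|A| - 1 ≤ |A + A| ≤ |A|(|A|+1)/2, i.e. 13 ≤ |A + A| ≤ 28.
Lower bound 2|A|-1 is attained iff A is an arithmetic progression.
Enumerate sums a + a' for a ≤ a' (symmetric, so this suffices):
a = -6: -6+-6=-12, -6+-4=-10, -6+-3=-9, -6+-1=-7, -6+0=-6, -6+2=-4, -6+6=0
a = -4: -4+-4=-8, -4+-3=-7, -4+-1=-5, -4+0=-4, -4+2=-2, -4+6=2
a = -3: -3+-3=-6, -3+-1=-4, -3+0=-3, -3+2=-1, -3+6=3
a = -1: -1+-1=-2, -1+0=-1, -1+2=1, -1+6=5
a = 0: 0+0=0, 0+2=2, 0+6=6
a = 2: 2+2=4, 2+6=8
a = 6: 6+6=12
Distinct sums: {-12, -10, -9, -8, -7, -6, -5, -4, -3, -2, -1, 0, 1, 2, 3, 4, 5, 6, 8, 12}
|A + A| = 20

|A + A| = 20


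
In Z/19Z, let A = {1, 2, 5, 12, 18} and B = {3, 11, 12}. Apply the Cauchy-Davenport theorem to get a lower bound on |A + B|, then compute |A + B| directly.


Cauchy-Davenport: |A + B| ≥ min(p, |A| + |B| - 1) for A, B nonempty in Z/pZ.
|A| = 5, |B| = 3, p = 19.
CD lower bound = min(19, 5 + 3 - 1) = min(19, 7) = 7.
Compute A + B mod 19 directly:
a = 1: 1+3=4, 1+11=12, 1+12=13
a = 2: 2+3=5, 2+11=13, 2+12=14
a = 5: 5+3=8, 5+11=16, 5+12=17
a = 12: 12+3=15, 12+11=4, 12+12=5
a = 18: 18+3=2, 18+11=10, 18+12=11
A + B = {2, 4, 5, 8, 10, 11, 12, 13, 14, 15, 16, 17}, so |A + B| = 12.
Verify: 12 ≥ 7? Yes ✓.

CD lower bound = 7, actual |A + B| = 12.


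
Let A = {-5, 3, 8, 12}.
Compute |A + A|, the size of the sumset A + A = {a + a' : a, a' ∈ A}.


A + A = {a + a' : a, a' ∈ A}; |A| = 4.
General bounds: 2|A| - 1 ≤ |A + A| ≤ |A|(|A|+1)/2, i.e. 7 ≤ |A + A| ≤ 10.
Lower bound 2|A|-1 is attained iff A is an arithmetic progression.
Enumerate sums a + a' for a ≤ a' (symmetric, so this suffices):
a = -5: -5+-5=-10, -5+3=-2, -5+8=3, -5+12=7
a = 3: 3+3=6, 3+8=11, 3+12=15
a = 8: 8+8=16, 8+12=20
a = 12: 12+12=24
Distinct sums: {-10, -2, 3, 6, 7, 11, 15, 16, 20, 24}
|A + A| = 10

|A + A| = 10


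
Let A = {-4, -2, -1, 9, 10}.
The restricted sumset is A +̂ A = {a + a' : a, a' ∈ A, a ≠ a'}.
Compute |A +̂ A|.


Restricted sumset: A +̂ A = {a + a' : a ∈ A, a' ∈ A, a ≠ a'}.
Equivalently, take A + A and drop any sum 2a that is achievable ONLY as a + a for a ∈ A (i.e. sums representable only with equal summands).
Enumerate pairs (a, a') with a < a' (symmetric, so each unordered pair gives one sum; this covers all a ≠ a'):
  -4 + -2 = -6
  -4 + -1 = -5
  -4 + 9 = 5
  -4 + 10 = 6
  -2 + -1 = -3
  -2 + 9 = 7
  -2 + 10 = 8
  -1 + 9 = 8
  -1 + 10 = 9
  9 + 10 = 19
Collected distinct sums: {-6, -5, -3, 5, 6, 7, 8, 9, 19}
|A +̂ A| = 9
(Reference bound: |A +̂ A| ≥ 2|A| - 3 for |A| ≥ 2, with |A| = 5 giving ≥ 7.)

|A +̂ A| = 9


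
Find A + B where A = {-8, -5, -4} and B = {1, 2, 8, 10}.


A + B = {a + b : a ∈ A, b ∈ B}.
Enumerate all |A|·|B| = 3·4 = 12 pairs (a, b) and collect distinct sums.
a = -8: -8+1=-7, -8+2=-6, -8+8=0, -8+10=2
a = -5: -5+1=-4, -5+2=-3, -5+8=3, -5+10=5
a = -4: -4+1=-3, -4+2=-2, -4+8=4, -4+10=6
Collecting distinct sums: A + B = {-7, -6, -4, -3, -2, 0, 2, 3, 4, 5, 6}
|A + B| = 11

A + B = {-7, -6, -4, -3, -2, 0, 2, 3, 4, 5, 6}


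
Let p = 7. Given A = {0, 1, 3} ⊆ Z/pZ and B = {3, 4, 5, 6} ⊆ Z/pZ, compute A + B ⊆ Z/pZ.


Work in Z/7Z: reduce every sum a + b modulo 7.
Enumerate all 12 pairs:
a = 0: 0+3=3, 0+4=4, 0+5=5, 0+6=6
a = 1: 1+3=4, 1+4=5, 1+5=6, 1+6=0
a = 3: 3+3=6, 3+4=0, 3+5=1, 3+6=2
Distinct residues collected: {0, 1, 2, 3, 4, 5, 6}
|A + B| = 7 (out of 7 total residues).

A + B = {0, 1, 2, 3, 4, 5, 6}


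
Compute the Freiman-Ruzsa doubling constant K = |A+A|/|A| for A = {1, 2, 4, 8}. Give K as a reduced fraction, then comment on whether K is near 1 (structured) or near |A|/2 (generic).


|A| = 4.
Compute A + A by enumerating all 16 pairs.
A + A = {2, 3, 4, 5, 6, 8, 9, 10, 12, 16}, so |A + A| = 10.
K = |A + A| / |A| = 10/4 = 5/2 ≈ 2.5000.
Reference: AP of size 4 gives K = 7/4 ≈ 1.7500; a fully generic set of size 4 gives K ≈ 2.5000.

|A| = 4, |A + A| = 10, K = 10/4 = 5/2.


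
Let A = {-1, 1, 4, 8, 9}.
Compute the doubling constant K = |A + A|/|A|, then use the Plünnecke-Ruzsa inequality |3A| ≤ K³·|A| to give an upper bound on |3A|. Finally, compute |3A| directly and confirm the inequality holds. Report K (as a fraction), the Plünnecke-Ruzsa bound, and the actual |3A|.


|A| = 5.
Step 1: Compute A + A by enumerating all 25 pairs.
A + A = {-2, 0, 2, 3, 5, 7, 8, 9, 10, 12, 13, 16, 17, 18}, so |A + A| = 14.
Step 2: Doubling constant K = |A + A|/|A| = 14/5 = 14/5 ≈ 2.8000.
Step 3: Plünnecke-Ruzsa gives |3A| ≤ K³·|A| = (2.8000)³ · 5 ≈ 109.7600.
Step 4: Compute 3A = A + A + A directly by enumerating all triples (a,b,c) ∈ A³; |3A| = 27.
Step 5: Check 27 ≤ 109.7600? Yes ✓.

K = 14/5, Plünnecke-Ruzsa bound K³|A| ≈ 109.7600, |3A| = 27, inequality holds.


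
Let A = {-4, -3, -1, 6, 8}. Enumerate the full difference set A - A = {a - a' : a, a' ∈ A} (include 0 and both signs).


A - A = {a - a' : a, a' ∈ A}.
Compute a - a' for each ordered pair (a, a'):
a = -4: -4--4=0, -4--3=-1, -4--1=-3, -4-6=-10, -4-8=-12
a = -3: -3--4=1, -3--3=0, -3--1=-2, -3-6=-9, -3-8=-11
a = -1: -1--4=3, -1--3=2, -1--1=0, -1-6=-7, -1-8=-9
a = 6: 6--4=10, 6--3=9, 6--1=7, 6-6=0, 6-8=-2
a = 8: 8--4=12, 8--3=11, 8--1=9, 8-6=2, 8-8=0
Collecting distinct values (and noting 0 appears from a-a):
A - A = {-12, -11, -10, -9, -7, -3, -2, -1, 0, 1, 2, 3, 7, 9, 10, 11, 12}
|A - A| = 17

A - A = {-12, -11, -10, -9, -7, -3, -2, -1, 0, 1, 2, 3, 7, 9, 10, 11, 12}


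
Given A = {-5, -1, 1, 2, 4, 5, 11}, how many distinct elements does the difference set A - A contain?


A - A = {a - a' : a, a' ∈ A}; |A| = 7.
Bounds: 2|A|-1 ≤ |A - A| ≤ |A|² - |A| + 1, i.e. 13 ≤ |A - A| ≤ 43.
Note: 0 ∈ A - A always (from a - a). The set is symmetric: if d ∈ A - A then -d ∈ A - A.
Enumerate nonzero differences d = a - a' with a > a' (then include -d):
Positive differences: {1, 2, 3, 4, 5, 6, 7, 9, 10, 12, 16}
Full difference set: {0} ∪ (positive diffs) ∪ (negative diffs).
|A - A| = 1 + 2·11 = 23 (matches direct enumeration: 23).

|A - A| = 23


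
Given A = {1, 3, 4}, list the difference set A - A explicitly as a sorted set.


A - A = {a - a' : a, a' ∈ A}.
Compute a - a' for each ordered pair (a, a'):
a = 1: 1-1=0, 1-3=-2, 1-4=-3
a = 3: 3-1=2, 3-3=0, 3-4=-1
a = 4: 4-1=3, 4-3=1, 4-4=0
Collecting distinct values (and noting 0 appears from a-a):
A - A = {-3, -2, -1, 0, 1, 2, 3}
|A - A| = 7

A - A = {-3, -2, -1, 0, 1, 2, 3}


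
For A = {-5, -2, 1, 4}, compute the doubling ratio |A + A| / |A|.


|A| = 4.
Compute A + A by enumerating all 16 pairs.
A + A = {-10, -7, -4, -1, 2, 5, 8}, so |A + A| = 7.
K = |A + A| / |A| = 7/4 (already in lowest terms) ≈ 1.7500.
Reference: AP of size 4 gives K = 7/4 ≈ 1.7500; a fully generic set of size 4 gives K ≈ 2.5000.

|A| = 4, |A + A| = 7, K = 7/4.


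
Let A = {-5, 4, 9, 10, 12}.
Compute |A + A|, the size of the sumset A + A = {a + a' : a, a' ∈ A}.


A + A = {a + a' : a, a' ∈ A}; |A| = 5.
General bounds: 2|A| - 1 ≤ |A + A| ≤ |A|(|A|+1)/2, i.e. 9 ≤ |A + A| ≤ 15.
Lower bound 2|A|-1 is attained iff A is an arithmetic progression.
Enumerate sums a + a' for a ≤ a' (symmetric, so this suffices):
a = -5: -5+-5=-10, -5+4=-1, -5+9=4, -5+10=5, -5+12=7
a = 4: 4+4=8, 4+9=13, 4+10=14, 4+12=16
a = 9: 9+9=18, 9+10=19, 9+12=21
a = 10: 10+10=20, 10+12=22
a = 12: 12+12=24
Distinct sums: {-10, -1, 4, 5, 7, 8, 13, 14, 16, 18, 19, 20, 21, 22, 24}
|A + A| = 15

|A + A| = 15


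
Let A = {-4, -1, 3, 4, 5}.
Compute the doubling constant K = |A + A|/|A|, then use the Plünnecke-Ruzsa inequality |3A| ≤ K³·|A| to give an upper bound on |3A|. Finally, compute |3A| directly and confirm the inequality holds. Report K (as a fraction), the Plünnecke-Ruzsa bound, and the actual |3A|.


|A| = 5.
Step 1: Compute A + A by enumerating all 25 pairs.
A + A = {-8, -5, -2, -1, 0, 1, 2, 3, 4, 6, 7, 8, 9, 10}, so |A + A| = 14.
Step 2: Doubling constant K = |A + A|/|A| = 14/5 = 14/5 ≈ 2.8000.
Step 3: Plünnecke-Ruzsa gives |3A| ≤ K³·|A| = (2.8000)³ · 5 ≈ 109.7600.
Step 4: Compute 3A = A + A + A directly by enumerating all triples (a,b,c) ∈ A³; |3A| = 24.
Step 5: Check 24 ≤ 109.7600? Yes ✓.

K = 14/5, Plünnecke-Ruzsa bound K³|A| ≈ 109.7600, |3A| = 24, inequality holds.


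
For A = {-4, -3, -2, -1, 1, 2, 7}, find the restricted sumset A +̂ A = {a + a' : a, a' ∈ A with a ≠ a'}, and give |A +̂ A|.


Restricted sumset: A +̂ A = {a + a' : a ∈ A, a' ∈ A, a ≠ a'}.
Equivalently, take A + A and drop any sum 2a that is achievable ONLY as a + a for a ∈ A (i.e. sums representable only with equal summands).
Enumerate pairs (a, a') with a < a' (symmetric, so each unordered pair gives one sum; this covers all a ≠ a'):
  -4 + -3 = -7
  -4 + -2 = -6
  -4 + -1 = -5
  -4 + 1 = -3
  -4 + 2 = -2
  -4 + 7 = 3
  -3 + -2 = -5
  -3 + -1 = -4
  -3 + 1 = -2
  -3 + 2 = -1
  -3 + 7 = 4
  -2 + -1 = -3
  -2 + 1 = -1
  -2 + 2 = 0
  -2 + 7 = 5
  -1 + 1 = 0
  -1 + 2 = 1
  -1 + 7 = 6
  1 + 2 = 3
  1 + 7 = 8
  2 + 7 = 9
Collected distinct sums: {-7, -6, -5, -4, -3, -2, -1, 0, 1, 3, 4, 5, 6, 8, 9}
|A +̂ A| = 15
(Reference bound: |A +̂ A| ≥ 2|A| - 3 for |A| ≥ 2, with |A| = 7 giving ≥ 11.)

|A +̂ A| = 15


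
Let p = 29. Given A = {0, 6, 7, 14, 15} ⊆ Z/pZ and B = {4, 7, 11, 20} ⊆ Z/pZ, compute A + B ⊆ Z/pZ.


Work in Z/29Z: reduce every sum a + b modulo 29.
Enumerate all 20 pairs:
a = 0: 0+4=4, 0+7=7, 0+11=11, 0+20=20
a = 6: 6+4=10, 6+7=13, 6+11=17, 6+20=26
a = 7: 7+4=11, 7+7=14, 7+11=18, 7+20=27
a = 14: 14+4=18, 14+7=21, 14+11=25, 14+20=5
a = 15: 15+4=19, 15+7=22, 15+11=26, 15+20=6
Distinct residues collected: {4, 5, 6, 7, 10, 11, 13, 14, 17, 18, 19, 20, 21, 22, 25, 26, 27}
|A + B| = 17 (out of 29 total residues).

A + B = {4, 5, 6, 7, 10, 11, 13, 14, 17, 18, 19, 20, 21, 22, 25, 26, 27}


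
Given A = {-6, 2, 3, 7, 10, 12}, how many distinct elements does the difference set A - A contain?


A - A = {a - a' : a, a' ∈ A}; |A| = 6.
Bounds: 2|A|-1 ≤ |A - A| ≤ |A|² - |A| + 1, i.e. 11 ≤ |A - A| ≤ 31.
Note: 0 ∈ A - A always (from a - a). The set is symmetric: if d ∈ A - A then -d ∈ A - A.
Enumerate nonzero differences d = a - a' with a > a' (then include -d):
Positive differences: {1, 2, 3, 4, 5, 7, 8, 9, 10, 13, 16, 18}
Full difference set: {0} ∪ (positive diffs) ∪ (negative diffs).
|A - A| = 1 + 2·12 = 25 (matches direct enumeration: 25).

|A - A| = 25


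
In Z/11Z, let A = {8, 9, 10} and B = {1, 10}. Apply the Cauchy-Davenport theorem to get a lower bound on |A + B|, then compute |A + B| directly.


Cauchy-Davenport: |A + B| ≥ min(p, |A| + |B| - 1) for A, B nonempty in Z/pZ.
|A| = 3, |B| = 2, p = 11.
CD lower bound = min(11, 3 + 2 - 1) = min(11, 4) = 4.
Compute A + B mod 11 directly:
a = 8: 8+1=9, 8+10=7
a = 9: 9+1=10, 9+10=8
a = 10: 10+1=0, 10+10=9
A + B = {0, 7, 8, 9, 10}, so |A + B| = 5.
Verify: 5 ≥ 4? Yes ✓.

CD lower bound = 4, actual |A + B| = 5.


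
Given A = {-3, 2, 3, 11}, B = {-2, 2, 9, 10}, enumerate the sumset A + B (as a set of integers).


A + B = {a + b : a ∈ A, b ∈ B}.
Enumerate all |A|·|B| = 4·4 = 16 pairs (a, b) and collect distinct sums.
a = -3: -3+-2=-5, -3+2=-1, -3+9=6, -3+10=7
a = 2: 2+-2=0, 2+2=4, 2+9=11, 2+10=12
a = 3: 3+-2=1, 3+2=5, 3+9=12, 3+10=13
a = 11: 11+-2=9, 11+2=13, 11+9=20, 11+10=21
Collecting distinct sums: A + B = {-5, -1, 0, 1, 4, 5, 6, 7, 9, 11, 12, 13, 20, 21}
|A + B| = 14

A + B = {-5, -1, 0, 1, 4, 5, 6, 7, 9, 11, 12, 13, 20, 21}


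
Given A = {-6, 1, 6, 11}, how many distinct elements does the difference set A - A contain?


A - A = {a - a' : a, a' ∈ A}; |A| = 4.
Bounds: 2|A|-1 ≤ |A - A| ≤ |A|² - |A| + 1, i.e. 7 ≤ |A - A| ≤ 13.
Note: 0 ∈ A - A always (from a - a). The set is symmetric: if d ∈ A - A then -d ∈ A - A.
Enumerate nonzero differences d = a - a' with a > a' (then include -d):
Positive differences: {5, 7, 10, 12, 17}
Full difference set: {0} ∪ (positive diffs) ∪ (negative diffs).
|A - A| = 1 + 2·5 = 11 (matches direct enumeration: 11).

|A - A| = 11


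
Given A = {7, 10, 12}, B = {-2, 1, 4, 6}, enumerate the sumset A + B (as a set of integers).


A + B = {a + b : a ∈ A, b ∈ B}.
Enumerate all |A|·|B| = 3·4 = 12 pairs (a, b) and collect distinct sums.
a = 7: 7+-2=5, 7+1=8, 7+4=11, 7+6=13
a = 10: 10+-2=8, 10+1=11, 10+4=14, 10+6=16
a = 12: 12+-2=10, 12+1=13, 12+4=16, 12+6=18
Collecting distinct sums: A + B = {5, 8, 10, 11, 13, 14, 16, 18}
|A + B| = 8

A + B = {5, 8, 10, 11, 13, 14, 16, 18}


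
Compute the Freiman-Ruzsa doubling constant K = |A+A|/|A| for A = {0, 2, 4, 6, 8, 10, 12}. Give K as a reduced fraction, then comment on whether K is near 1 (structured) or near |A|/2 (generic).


|A| = 7.
Compute A + A by enumerating all 49 pairs.
A + A = {0, 2, 4, 6, 8, 10, 12, 14, 16, 18, 20, 22, 24}, so |A + A| = 13.
K = |A + A| / |A| = 13/7 (already in lowest terms) ≈ 1.8571.
Reference: AP of size 7 gives K = 13/7 ≈ 1.8571; a fully generic set of size 7 gives K ≈ 4.0000.

|A| = 7, |A + A| = 13, K = 13/7.


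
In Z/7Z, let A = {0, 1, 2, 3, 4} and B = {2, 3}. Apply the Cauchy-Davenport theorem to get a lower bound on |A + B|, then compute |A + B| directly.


Cauchy-Davenport: |A + B| ≥ min(p, |A| + |B| - 1) for A, B nonempty in Z/pZ.
|A| = 5, |B| = 2, p = 7.
CD lower bound = min(7, 5 + 2 - 1) = min(7, 6) = 6.
Compute A + B mod 7 directly:
a = 0: 0+2=2, 0+3=3
a = 1: 1+2=3, 1+3=4
a = 2: 2+2=4, 2+3=5
a = 3: 3+2=5, 3+3=6
a = 4: 4+2=6, 4+3=0
A + B = {0, 2, 3, 4, 5, 6}, so |A + B| = 6.
Verify: 6 ≥ 6? Yes ✓.

CD lower bound = 6, actual |A + B| = 6.


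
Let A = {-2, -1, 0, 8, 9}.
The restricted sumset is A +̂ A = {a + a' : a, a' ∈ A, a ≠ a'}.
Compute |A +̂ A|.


Restricted sumset: A +̂ A = {a + a' : a ∈ A, a' ∈ A, a ≠ a'}.
Equivalently, take A + A and drop any sum 2a that is achievable ONLY as a + a for a ∈ A (i.e. sums representable only with equal summands).
Enumerate pairs (a, a') with a < a' (symmetric, so each unordered pair gives one sum; this covers all a ≠ a'):
  -2 + -1 = -3
  -2 + 0 = -2
  -2 + 8 = 6
  -2 + 9 = 7
  -1 + 0 = -1
  -1 + 8 = 7
  -1 + 9 = 8
  0 + 8 = 8
  0 + 9 = 9
  8 + 9 = 17
Collected distinct sums: {-3, -2, -1, 6, 7, 8, 9, 17}
|A +̂ A| = 8
(Reference bound: |A +̂ A| ≥ 2|A| - 3 for |A| ≥ 2, with |A| = 5 giving ≥ 7.)

|A +̂ A| = 8


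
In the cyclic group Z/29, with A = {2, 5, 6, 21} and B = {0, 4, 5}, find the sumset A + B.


Work in Z/29Z: reduce every sum a + b modulo 29.
Enumerate all 12 pairs:
a = 2: 2+0=2, 2+4=6, 2+5=7
a = 5: 5+0=5, 5+4=9, 5+5=10
a = 6: 6+0=6, 6+4=10, 6+5=11
a = 21: 21+0=21, 21+4=25, 21+5=26
Distinct residues collected: {2, 5, 6, 7, 9, 10, 11, 21, 25, 26}
|A + B| = 10 (out of 29 total residues).

A + B = {2, 5, 6, 7, 9, 10, 11, 21, 25, 26}


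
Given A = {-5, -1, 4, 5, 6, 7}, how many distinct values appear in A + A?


A + A = {a + a' : a, a' ∈ A}; |A| = 6.
General bounds: 2|A| - 1 ≤ |A + A| ≤ |A|(|A|+1)/2, i.e. 11 ≤ |A + A| ≤ 21.
Lower bound 2|A|-1 is attained iff A is an arithmetic progression.
Enumerate sums a + a' for a ≤ a' (symmetric, so this suffices):
a = -5: -5+-5=-10, -5+-1=-6, -5+4=-1, -5+5=0, -5+6=1, -5+7=2
a = -1: -1+-1=-2, -1+4=3, -1+5=4, -1+6=5, -1+7=6
a = 4: 4+4=8, 4+5=9, 4+6=10, 4+7=11
a = 5: 5+5=10, 5+6=11, 5+7=12
a = 6: 6+6=12, 6+7=13
a = 7: 7+7=14
Distinct sums: {-10, -6, -2, -1, 0, 1, 2, 3, 4, 5, 6, 8, 9, 10, 11, 12, 13, 14}
|A + A| = 18

|A + A| = 18


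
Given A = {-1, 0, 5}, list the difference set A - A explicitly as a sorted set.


A - A = {a - a' : a, a' ∈ A}.
Compute a - a' for each ordered pair (a, a'):
a = -1: -1--1=0, -1-0=-1, -1-5=-6
a = 0: 0--1=1, 0-0=0, 0-5=-5
a = 5: 5--1=6, 5-0=5, 5-5=0
Collecting distinct values (and noting 0 appears from a-a):
A - A = {-6, -5, -1, 0, 1, 5, 6}
|A - A| = 7

A - A = {-6, -5, -1, 0, 1, 5, 6}


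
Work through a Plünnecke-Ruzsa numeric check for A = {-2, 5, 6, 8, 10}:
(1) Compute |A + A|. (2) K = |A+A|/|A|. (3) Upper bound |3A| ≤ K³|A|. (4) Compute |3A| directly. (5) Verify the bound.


|A| = 5.
Step 1: Compute A + A by enumerating all 25 pairs.
A + A = {-4, 3, 4, 6, 8, 10, 11, 12, 13, 14, 15, 16, 18, 20}, so |A + A| = 14.
Step 2: Doubling constant K = |A + A|/|A| = 14/5 = 14/5 ≈ 2.8000.
Step 3: Plünnecke-Ruzsa gives |3A| ≤ K³·|A| = (2.8000)³ · 5 ≈ 109.7600.
Step 4: Compute 3A = A + A + A directly by enumerating all triples (a,b,c) ∈ A³; |3A| = 26.
Step 5: Check 26 ≤ 109.7600? Yes ✓.

K = 14/5, Plünnecke-Ruzsa bound K³|A| ≈ 109.7600, |3A| = 26, inequality holds.


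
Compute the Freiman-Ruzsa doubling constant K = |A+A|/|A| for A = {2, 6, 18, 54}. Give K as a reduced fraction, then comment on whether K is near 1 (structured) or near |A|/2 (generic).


|A| = 4.
Compute A + A by enumerating all 16 pairs.
A + A = {4, 8, 12, 20, 24, 36, 56, 60, 72, 108}, so |A + A| = 10.
K = |A + A| / |A| = 10/4 = 5/2 ≈ 2.5000.
Reference: AP of size 4 gives K = 7/4 ≈ 1.7500; a fully generic set of size 4 gives K ≈ 2.5000.

|A| = 4, |A + A| = 10, K = 10/4 = 5/2.


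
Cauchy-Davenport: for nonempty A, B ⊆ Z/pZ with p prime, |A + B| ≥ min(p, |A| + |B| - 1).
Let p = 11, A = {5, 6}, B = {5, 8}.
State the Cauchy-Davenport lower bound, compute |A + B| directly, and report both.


Cauchy-Davenport: |A + B| ≥ min(p, |A| + |B| - 1) for A, B nonempty in Z/pZ.
|A| = 2, |B| = 2, p = 11.
CD lower bound = min(11, 2 + 2 - 1) = min(11, 3) = 3.
Compute A + B mod 11 directly:
a = 5: 5+5=10, 5+8=2
a = 6: 6+5=0, 6+8=3
A + B = {0, 2, 3, 10}, so |A + B| = 4.
Verify: 4 ≥ 3? Yes ✓.

CD lower bound = 3, actual |A + B| = 4.


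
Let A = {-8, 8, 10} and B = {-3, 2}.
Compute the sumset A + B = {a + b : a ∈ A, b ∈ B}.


A + B = {a + b : a ∈ A, b ∈ B}.
Enumerate all |A|·|B| = 3·2 = 6 pairs (a, b) and collect distinct sums.
a = -8: -8+-3=-11, -8+2=-6
a = 8: 8+-3=5, 8+2=10
a = 10: 10+-3=7, 10+2=12
Collecting distinct sums: A + B = {-11, -6, 5, 7, 10, 12}
|A + B| = 6

A + B = {-11, -6, 5, 7, 10, 12}


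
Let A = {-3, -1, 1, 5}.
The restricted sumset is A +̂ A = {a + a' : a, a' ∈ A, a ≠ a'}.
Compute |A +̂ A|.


Restricted sumset: A +̂ A = {a + a' : a ∈ A, a' ∈ A, a ≠ a'}.
Equivalently, take A + A and drop any sum 2a that is achievable ONLY as a + a for a ∈ A (i.e. sums representable only with equal summands).
Enumerate pairs (a, a') with a < a' (symmetric, so each unordered pair gives one sum; this covers all a ≠ a'):
  -3 + -1 = -4
  -3 + 1 = -2
  -3 + 5 = 2
  -1 + 1 = 0
  -1 + 5 = 4
  1 + 5 = 6
Collected distinct sums: {-4, -2, 0, 2, 4, 6}
|A +̂ A| = 6
(Reference bound: |A +̂ A| ≥ 2|A| - 3 for |A| ≥ 2, with |A| = 4 giving ≥ 5.)

|A +̂ A| = 6


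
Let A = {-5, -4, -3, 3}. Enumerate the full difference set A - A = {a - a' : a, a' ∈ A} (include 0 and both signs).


A - A = {a - a' : a, a' ∈ A}.
Compute a - a' for each ordered pair (a, a'):
a = -5: -5--5=0, -5--4=-1, -5--3=-2, -5-3=-8
a = -4: -4--5=1, -4--4=0, -4--3=-1, -4-3=-7
a = -3: -3--5=2, -3--4=1, -3--3=0, -3-3=-6
a = 3: 3--5=8, 3--4=7, 3--3=6, 3-3=0
Collecting distinct values (and noting 0 appears from a-a):
A - A = {-8, -7, -6, -2, -1, 0, 1, 2, 6, 7, 8}
|A - A| = 11

A - A = {-8, -7, -6, -2, -1, 0, 1, 2, 6, 7, 8}


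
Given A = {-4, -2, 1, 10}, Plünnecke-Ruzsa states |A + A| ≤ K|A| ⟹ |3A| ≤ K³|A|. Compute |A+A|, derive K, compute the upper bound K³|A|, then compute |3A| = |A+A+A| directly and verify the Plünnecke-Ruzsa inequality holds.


|A| = 4.
Step 1: Compute A + A by enumerating all 16 pairs.
A + A = {-8, -6, -4, -3, -1, 2, 6, 8, 11, 20}, so |A + A| = 10.
Step 2: Doubling constant K = |A + A|/|A| = 10/4 = 10/4 ≈ 2.5000.
Step 3: Plünnecke-Ruzsa gives |3A| ≤ K³·|A| = (2.5000)³ · 4 ≈ 62.5000.
Step 4: Compute 3A = A + A + A directly by enumerating all triples (a,b,c) ∈ A³; |3A| = 20.
Step 5: Check 20 ≤ 62.5000? Yes ✓.

K = 10/4, Plünnecke-Ruzsa bound K³|A| ≈ 62.5000, |3A| = 20, inequality holds.


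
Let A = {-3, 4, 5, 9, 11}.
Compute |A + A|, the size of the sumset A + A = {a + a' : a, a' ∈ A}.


A + A = {a + a' : a, a' ∈ A}; |A| = 5.
General bounds: 2|A| - 1 ≤ |A + A| ≤ |A|(|A|+1)/2, i.e. 9 ≤ |A + A| ≤ 15.
Lower bound 2|A|-1 is attained iff A is an arithmetic progression.
Enumerate sums a + a' for a ≤ a' (symmetric, so this suffices):
a = -3: -3+-3=-6, -3+4=1, -3+5=2, -3+9=6, -3+11=8
a = 4: 4+4=8, 4+5=9, 4+9=13, 4+11=15
a = 5: 5+5=10, 5+9=14, 5+11=16
a = 9: 9+9=18, 9+11=20
a = 11: 11+11=22
Distinct sums: {-6, 1, 2, 6, 8, 9, 10, 13, 14, 15, 16, 18, 20, 22}
|A + A| = 14

|A + A| = 14


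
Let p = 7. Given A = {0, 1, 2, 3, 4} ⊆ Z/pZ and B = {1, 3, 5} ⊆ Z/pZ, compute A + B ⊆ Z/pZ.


Work in Z/7Z: reduce every sum a + b modulo 7.
Enumerate all 15 pairs:
a = 0: 0+1=1, 0+3=3, 0+5=5
a = 1: 1+1=2, 1+3=4, 1+5=6
a = 2: 2+1=3, 2+3=5, 2+5=0
a = 3: 3+1=4, 3+3=6, 3+5=1
a = 4: 4+1=5, 4+3=0, 4+5=2
Distinct residues collected: {0, 1, 2, 3, 4, 5, 6}
|A + B| = 7 (out of 7 total residues).

A + B = {0, 1, 2, 3, 4, 5, 6}


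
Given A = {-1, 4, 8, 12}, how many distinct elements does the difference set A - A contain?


A - A = {a - a' : a, a' ∈ A}; |A| = 4.
Bounds: 2|A|-1 ≤ |A - A| ≤ |A|² - |A| + 1, i.e. 7 ≤ |A - A| ≤ 13.
Note: 0 ∈ A - A always (from a - a). The set is symmetric: if d ∈ A - A then -d ∈ A - A.
Enumerate nonzero differences d = a - a' with a > a' (then include -d):
Positive differences: {4, 5, 8, 9, 13}
Full difference set: {0} ∪ (positive diffs) ∪ (negative diffs).
|A - A| = 1 + 2·5 = 11 (matches direct enumeration: 11).

|A - A| = 11


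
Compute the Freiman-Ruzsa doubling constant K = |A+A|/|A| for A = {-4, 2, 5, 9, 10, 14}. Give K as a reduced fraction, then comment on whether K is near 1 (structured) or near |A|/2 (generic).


|A| = 6.
Compute A + A by enumerating all 36 pairs.
A + A = {-8, -2, 1, 4, 5, 6, 7, 10, 11, 12, 14, 15, 16, 18, 19, 20, 23, 24, 28}, so |A + A| = 19.
K = |A + A| / |A| = 19/6 (already in lowest terms) ≈ 3.1667.
Reference: AP of size 6 gives K = 11/6 ≈ 1.8333; a fully generic set of size 6 gives K ≈ 3.5000.

|A| = 6, |A + A| = 19, K = 19/6.


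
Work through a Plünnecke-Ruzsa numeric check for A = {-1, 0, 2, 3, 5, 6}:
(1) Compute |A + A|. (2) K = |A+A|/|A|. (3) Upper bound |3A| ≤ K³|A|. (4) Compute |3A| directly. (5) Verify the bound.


|A| = 6.
Step 1: Compute A + A by enumerating all 36 pairs.
A + A = {-2, -1, 0, 1, 2, 3, 4, 5, 6, 7, 8, 9, 10, 11, 12}, so |A + A| = 15.
Step 2: Doubling constant K = |A + A|/|A| = 15/6 = 15/6 ≈ 2.5000.
Step 3: Plünnecke-Ruzsa gives |3A| ≤ K³·|A| = (2.5000)³ · 6 ≈ 93.7500.
Step 4: Compute 3A = A + A + A directly by enumerating all triples (a,b,c) ∈ A³; |3A| = 22.
Step 5: Check 22 ≤ 93.7500? Yes ✓.

K = 15/6, Plünnecke-Ruzsa bound K³|A| ≈ 93.7500, |3A| = 22, inequality holds.


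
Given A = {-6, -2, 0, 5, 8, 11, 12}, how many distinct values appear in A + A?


A + A = {a + a' : a, a' ∈ A}; |A| = 7.
General bounds: 2|A| - 1 ≤ |A + A| ≤ |A|(|A|+1)/2, i.e. 13 ≤ |A + A| ≤ 28.
Lower bound 2|A|-1 is attained iff A is an arithmetic progression.
Enumerate sums a + a' for a ≤ a' (symmetric, so this suffices):
a = -6: -6+-6=-12, -6+-2=-8, -6+0=-6, -6+5=-1, -6+8=2, -6+11=5, -6+12=6
a = -2: -2+-2=-4, -2+0=-2, -2+5=3, -2+8=6, -2+11=9, -2+12=10
a = 0: 0+0=0, 0+5=5, 0+8=8, 0+11=11, 0+12=12
a = 5: 5+5=10, 5+8=13, 5+11=16, 5+12=17
a = 8: 8+8=16, 8+11=19, 8+12=20
a = 11: 11+11=22, 11+12=23
a = 12: 12+12=24
Distinct sums: {-12, -8, -6, -4, -2, -1, 0, 2, 3, 5, 6, 8, 9, 10, 11, 12, 13, 16, 17, 19, 20, 22, 23, 24}
|A + A| = 24

|A + A| = 24


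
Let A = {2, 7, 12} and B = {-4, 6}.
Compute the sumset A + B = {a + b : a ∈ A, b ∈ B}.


A + B = {a + b : a ∈ A, b ∈ B}.
Enumerate all |A|·|B| = 3·2 = 6 pairs (a, b) and collect distinct sums.
a = 2: 2+-4=-2, 2+6=8
a = 7: 7+-4=3, 7+6=13
a = 12: 12+-4=8, 12+6=18
Collecting distinct sums: A + B = {-2, 3, 8, 13, 18}
|A + B| = 5

A + B = {-2, 3, 8, 13, 18}


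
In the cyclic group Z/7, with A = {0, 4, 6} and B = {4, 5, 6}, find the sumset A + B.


Work in Z/7Z: reduce every sum a + b modulo 7.
Enumerate all 9 pairs:
a = 0: 0+4=4, 0+5=5, 0+6=6
a = 4: 4+4=1, 4+5=2, 4+6=3
a = 6: 6+4=3, 6+5=4, 6+6=5
Distinct residues collected: {1, 2, 3, 4, 5, 6}
|A + B| = 6 (out of 7 total residues).

A + B = {1, 2, 3, 4, 5, 6}


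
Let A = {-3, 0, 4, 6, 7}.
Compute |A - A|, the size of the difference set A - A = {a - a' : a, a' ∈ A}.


A - A = {a - a' : a, a' ∈ A}; |A| = 5.
Bounds: 2|A|-1 ≤ |A - A| ≤ |A|² - |A| + 1, i.e. 9 ≤ |A - A| ≤ 21.
Note: 0 ∈ A - A always (from a - a). The set is symmetric: if d ∈ A - A then -d ∈ A - A.
Enumerate nonzero differences d = a - a' with a > a' (then include -d):
Positive differences: {1, 2, 3, 4, 6, 7, 9, 10}
Full difference set: {0} ∪ (positive diffs) ∪ (negative diffs).
|A - A| = 1 + 2·8 = 17 (matches direct enumeration: 17).

|A - A| = 17


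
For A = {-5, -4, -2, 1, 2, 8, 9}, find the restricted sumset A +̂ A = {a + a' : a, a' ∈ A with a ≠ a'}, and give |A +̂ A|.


Restricted sumset: A +̂ A = {a + a' : a ∈ A, a' ∈ A, a ≠ a'}.
Equivalently, take A + A and drop any sum 2a that is achievable ONLY as a + a for a ∈ A (i.e. sums representable only with equal summands).
Enumerate pairs (a, a') with a < a' (symmetric, so each unordered pair gives one sum; this covers all a ≠ a'):
  -5 + -4 = -9
  -5 + -2 = -7
  -5 + 1 = -4
  -5 + 2 = -3
  -5 + 8 = 3
  -5 + 9 = 4
  -4 + -2 = -6
  -4 + 1 = -3
  -4 + 2 = -2
  -4 + 8 = 4
  -4 + 9 = 5
  -2 + 1 = -1
  -2 + 2 = 0
  -2 + 8 = 6
  -2 + 9 = 7
  1 + 2 = 3
  1 + 8 = 9
  1 + 9 = 10
  2 + 8 = 10
  2 + 9 = 11
  8 + 9 = 17
Collected distinct sums: {-9, -7, -6, -4, -3, -2, -1, 0, 3, 4, 5, 6, 7, 9, 10, 11, 17}
|A +̂ A| = 17
(Reference bound: |A +̂ A| ≥ 2|A| - 3 for |A| ≥ 2, with |A| = 7 giving ≥ 11.)

|A +̂ A| = 17


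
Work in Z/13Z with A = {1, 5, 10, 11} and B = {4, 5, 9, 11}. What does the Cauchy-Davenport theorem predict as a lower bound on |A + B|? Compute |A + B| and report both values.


Cauchy-Davenport: |A + B| ≥ min(p, |A| + |B| - 1) for A, B nonempty in Z/pZ.
|A| = 4, |B| = 4, p = 13.
CD lower bound = min(13, 4 + 4 - 1) = min(13, 7) = 7.
Compute A + B mod 13 directly:
a = 1: 1+4=5, 1+5=6, 1+9=10, 1+11=12
a = 5: 5+4=9, 5+5=10, 5+9=1, 5+11=3
a = 10: 10+4=1, 10+5=2, 10+9=6, 10+11=8
a = 11: 11+4=2, 11+5=3, 11+9=7, 11+11=9
A + B = {1, 2, 3, 5, 6, 7, 8, 9, 10, 12}, so |A + B| = 10.
Verify: 10 ≥ 7? Yes ✓.

CD lower bound = 7, actual |A + B| = 10.


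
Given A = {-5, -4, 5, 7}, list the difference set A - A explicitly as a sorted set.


A - A = {a - a' : a, a' ∈ A}.
Compute a - a' for each ordered pair (a, a'):
a = -5: -5--5=0, -5--4=-1, -5-5=-10, -5-7=-12
a = -4: -4--5=1, -4--4=0, -4-5=-9, -4-7=-11
a = 5: 5--5=10, 5--4=9, 5-5=0, 5-7=-2
a = 7: 7--5=12, 7--4=11, 7-5=2, 7-7=0
Collecting distinct values (and noting 0 appears from a-a):
A - A = {-12, -11, -10, -9, -2, -1, 0, 1, 2, 9, 10, 11, 12}
|A - A| = 13

A - A = {-12, -11, -10, -9, -2, -1, 0, 1, 2, 9, 10, 11, 12}


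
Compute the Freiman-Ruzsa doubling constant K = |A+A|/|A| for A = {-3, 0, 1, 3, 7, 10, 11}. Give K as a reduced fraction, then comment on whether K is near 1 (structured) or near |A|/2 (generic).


|A| = 7.
Compute A + A by enumerating all 49 pairs.
A + A = {-6, -3, -2, 0, 1, 2, 3, 4, 6, 7, 8, 10, 11, 12, 13, 14, 17, 18, 20, 21, 22}, so |A + A| = 21.
K = |A + A| / |A| = 21/7 = 3/1 ≈ 3.0000.
Reference: AP of size 7 gives K = 13/7 ≈ 1.8571; a fully generic set of size 7 gives K ≈ 4.0000.

|A| = 7, |A + A| = 21, K = 21/7 = 3/1.


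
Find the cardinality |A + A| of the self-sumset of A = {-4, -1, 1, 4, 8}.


A + A = {a + a' : a, a' ∈ A}; |A| = 5.
General bounds: 2|A| - 1 ≤ |A + A| ≤ |A|(|A|+1)/2, i.e. 9 ≤ |A + A| ≤ 15.
Lower bound 2|A|-1 is attained iff A is an arithmetic progression.
Enumerate sums a + a' for a ≤ a' (symmetric, so this suffices):
a = -4: -4+-4=-8, -4+-1=-5, -4+1=-3, -4+4=0, -4+8=4
a = -1: -1+-1=-2, -1+1=0, -1+4=3, -1+8=7
a = 1: 1+1=2, 1+4=5, 1+8=9
a = 4: 4+4=8, 4+8=12
a = 8: 8+8=16
Distinct sums: {-8, -5, -3, -2, 0, 2, 3, 4, 5, 7, 8, 9, 12, 16}
|A + A| = 14

|A + A| = 14


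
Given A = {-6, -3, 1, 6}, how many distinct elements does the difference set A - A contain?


A - A = {a - a' : a, a' ∈ A}; |A| = 4.
Bounds: 2|A|-1 ≤ |A - A| ≤ |A|² - |A| + 1, i.e. 7 ≤ |A - A| ≤ 13.
Note: 0 ∈ A - A always (from a - a). The set is symmetric: if d ∈ A - A then -d ∈ A - A.
Enumerate nonzero differences d = a - a' with a > a' (then include -d):
Positive differences: {3, 4, 5, 7, 9, 12}
Full difference set: {0} ∪ (positive diffs) ∪ (negative diffs).
|A - A| = 1 + 2·6 = 13 (matches direct enumeration: 13).

|A - A| = 13


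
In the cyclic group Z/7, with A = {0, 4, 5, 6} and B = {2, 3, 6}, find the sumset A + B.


Work in Z/7Z: reduce every sum a + b modulo 7.
Enumerate all 12 pairs:
a = 0: 0+2=2, 0+3=3, 0+6=6
a = 4: 4+2=6, 4+3=0, 4+6=3
a = 5: 5+2=0, 5+3=1, 5+6=4
a = 6: 6+2=1, 6+3=2, 6+6=5
Distinct residues collected: {0, 1, 2, 3, 4, 5, 6}
|A + B| = 7 (out of 7 total residues).

A + B = {0, 1, 2, 3, 4, 5, 6}


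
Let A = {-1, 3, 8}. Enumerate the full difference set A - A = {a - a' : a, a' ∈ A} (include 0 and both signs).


A - A = {a - a' : a, a' ∈ A}.
Compute a - a' for each ordered pair (a, a'):
a = -1: -1--1=0, -1-3=-4, -1-8=-9
a = 3: 3--1=4, 3-3=0, 3-8=-5
a = 8: 8--1=9, 8-3=5, 8-8=0
Collecting distinct values (and noting 0 appears from a-a):
A - A = {-9, -5, -4, 0, 4, 5, 9}
|A - A| = 7

A - A = {-9, -5, -4, 0, 4, 5, 9}


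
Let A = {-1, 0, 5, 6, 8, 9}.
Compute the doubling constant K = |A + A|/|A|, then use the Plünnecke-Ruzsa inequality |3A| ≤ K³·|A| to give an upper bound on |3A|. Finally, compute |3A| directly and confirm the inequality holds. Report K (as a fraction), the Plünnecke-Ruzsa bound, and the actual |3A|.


|A| = 6.
Step 1: Compute A + A by enumerating all 36 pairs.
A + A = {-2, -1, 0, 4, 5, 6, 7, 8, 9, 10, 11, 12, 13, 14, 15, 16, 17, 18}, so |A + A| = 18.
Step 2: Doubling constant K = |A + A|/|A| = 18/6 = 18/6 ≈ 3.0000.
Step 3: Plünnecke-Ruzsa gives |3A| ≤ K³·|A| = (3.0000)³ · 6 ≈ 162.0000.
Step 4: Compute 3A = A + A + A directly by enumerating all triples (a,b,c) ∈ A³; |3A| = 29.
Step 5: Check 29 ≤ 162.0000? Yes ✓.

K = 18/6, Plünnecke-Ruzsa bound K³|A| ≈ 162.0000, |3A| = 29, inequality holds.


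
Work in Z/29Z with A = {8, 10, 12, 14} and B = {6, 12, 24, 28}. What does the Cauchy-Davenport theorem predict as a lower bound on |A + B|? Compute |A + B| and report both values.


Cauchy-Davenport: |A + B| ≥ min(p, |A| + |B| - 1) for A, B nonempty in Z/pZ.
|A| = 4, |B| = 4, p = 29.
CD lower bound = min(29, 4 + 4 - 1) = min(29, 7) = 7.
Compute A + B mod 29 directly:
a = 8: 8+6=14, 8+12=20, 8+24=3, 8+28=7
a = 10: 10+6=16, 10+12=22, 10+24=5, 10+28=9
a = 12: 12+6=18, 12+12=24, 12+24=7, 12+28=11
a = 14: 14+6=20, 14+12=26, 14+24=9, 14+28=13
A + B = {3, 5, 7, 9, 11, 13, 14, 16, 18, 20, 22, 24, 26}, so |A + B| = 13.
Verify: 13 ≥ 7? Yes ✓.

CD lower bound = 7, actual |A + B| = 13.


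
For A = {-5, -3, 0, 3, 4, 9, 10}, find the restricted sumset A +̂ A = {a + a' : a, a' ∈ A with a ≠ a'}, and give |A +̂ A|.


Restricted sumset: A +̂ A = {a + a' : a ∈ A, a' ∈ A, a ≠ a'}.
Equivalently, take A + A and drop any sum 2a that is achievable ONLY as a + a for a ∈ A (i.e. sums representable only with equal summands).
Enumerate pairs (a, a') with a < a' (symmetric, so each unordered pair gives one sum; this covers all a ≠ a'):
  -5 + -3 = -8
  -5 + 0 = -5
  -5 + 3 = -2
  -5 + 4 = -1
  -5 + 9 = 4
  -5 + 10 = 5
  -3 + 0 = -3
  -3 + 3 = 0
  -3 + 4 = 1
  -3 + 9 = 6
  -3 + 10 = 7
  0 + 3 = 3
  0 + 4 = 4
  0 + 9 = 9
  0 + 10 = 10
  3 + 4 = 7
  3 + 9 = 12
  3 + 10 = 13
  4 + 9 = 13
  4 + 10 = 14
  9 + 10 = 19
Collected distinct sums: {-8, -5, -3, -2, -1, 0, 1, 3, 4, 5, 6, 7, 9, 10, 12, 13, 14, 19}
|A +̂ A| = 18
(Reference bound: |A +̂ A| ≥ 2|A| - 3 for |A| ≥ 2, with |A| = 7 giving ≥ 11.)

|A +̂ A| = 18


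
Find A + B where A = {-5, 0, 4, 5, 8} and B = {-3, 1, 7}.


A + B = {a + b : a ∈ A, b ∈ B}.
Enumerate all |A|·|B| = 5·3 = 15 pairs (a, b) and collect distinct sums.
a = -5: -5+-3=-8, -5+1=-4, -5+7=2
a = 0: 0+-3=-3, 0+1=1, 0+7=7
a = 4: 4+-3=1, 4+1=5, 4+7=11
a = 5: 5+-3=2, 5+1=6, 5+7=12
a = 8: 8+-3=5, 8+1=9, 8+7=15
Collecting distinct sums: A + B = {-8, -4, -3, 1, 2, 5, 6, 7, 9, 11, 12, 15}
|A + B| = 12

A + B = {-8, -4, -3, 1, 2, 5, 6, 7, 9, 11, 12, 15}


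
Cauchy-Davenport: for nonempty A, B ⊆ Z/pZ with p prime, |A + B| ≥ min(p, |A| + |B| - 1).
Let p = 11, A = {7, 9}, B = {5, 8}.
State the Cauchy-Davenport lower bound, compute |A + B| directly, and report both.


Cauchy-Davenport: |A + B| ≥ min(p, |A| + |B| - 1) for A, B nonempty in Z/pZ.
|A| = 2, |B| = 2, p = 11.
CD lower bound = min(11, 2 + 2 - 1) = min(11, 3) = 3.
Compute A + B mod 11 directly:
a = 7: 7+5=1, 7+8=4
a = 9: 9+5=3, 9+8=6
A + B = {1, 3, 4, 6}, so |A + B| = 4.
Verify: 4 ≥ 3? Yes ✓.

CD lower bound = 3, actual |A + B| = 4.


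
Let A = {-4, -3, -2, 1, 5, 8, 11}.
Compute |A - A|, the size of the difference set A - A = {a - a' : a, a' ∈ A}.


A - A = {a - a' : a, a' ∈ A}; |A| = 7.
Bounds: 2|A|-1 ≤ |A - A| ≤ |A|² - |A| + 1, i.e. 13 ≤ |A - A| ≤ 43.
Note: 0 ∈ A - A always (from a - a). The set is symmetric: if d ∈ A - A then -d ∈ A - A.
Enumerate nonzero differences d = a - a' with a > a' (then include -d):
Positive differences: {1, 2, 3, 4, 5, 6, 7, 8, 9, 10, 11, 12, 13, 14, 15}
Full difference set: {0} ∪ (positive diffs) ∪ (negative diffs).
|A - A| = 1 + 2·15 = 31 (matches direct enumeration: 31).

|A - A| = 31


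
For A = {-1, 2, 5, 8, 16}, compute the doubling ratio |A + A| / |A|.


|A| = 5.
Compute A + A by enumerating all 25 pairs.
A + A = {-2, 1, 4, 7, 10, 13, 15, 16, 18, 21, 24, 32}, so |A + A| = 12.
K = |A + A| / |A| = 12/5 (already in lowest terms) ≈ 2.4000.
Reference: AP of size 5 gives K = 9/5 ≈ 1.8000; a fully generic set of size 5 gives K ≈ 3.0000.

|A| = 5, |A + A| = 12, K = 12/5.


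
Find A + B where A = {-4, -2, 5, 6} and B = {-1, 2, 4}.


A + B = {a + b : a ∈ A, b ∈ B}.
Enumerate all |A|·|B| = 4·3 = 12 pairs (a, b) and collect distinct sums.
a = -4: -4+-1=-5, -4+2=-2, -4+4=0
a = -2: -2+-1=-3, -2+2=0, -2+4=2
a = 5: 5+-1=4, 5+2=7, 5+4=9
a = 6: 6+-1=5, 6+2=8, 6+4=10
Collecting distinct sums: A + B = {-5, -3, -2, 0, 2, 4, 5, 7, 8, 9, 10}
|A + B| = 11

A + B = {-5, -3, -2, 0, 2, 4, 5, 7, 8, 9, 10}


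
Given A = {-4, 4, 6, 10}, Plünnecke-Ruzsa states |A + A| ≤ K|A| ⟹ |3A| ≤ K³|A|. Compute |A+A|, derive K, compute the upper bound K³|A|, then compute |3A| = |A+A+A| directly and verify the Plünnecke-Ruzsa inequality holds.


|A| = 4.
Step 1: Compute A + A by enumerating all 16 pairs.
A + A = {-8, 0, 2, 6, 8, 10, 12, 14, 16, 20}, so |A + A| = 10.
Step 2: Doubling constant K = |A + A|/|A| = 10/4 = 10/4 ≈ 2.5000.
Step 3: Plünnecke-Ruzsa gives |3A| ≤ K³·|A| = (2.5000)³ · 4 ≈ 62.5000.
Step 4: Compute 3A = A + A + A directly by enumerating all triples (a,b,c) ∈ A³; |3A| = 17.
Step 5: Check 17 ≤ 62.5000? Yes ✓.

K = 10/4, Plünnecke-Ruzsa bound K³|A| ≈ 62.5000, |3A| = 17, inequality holds.


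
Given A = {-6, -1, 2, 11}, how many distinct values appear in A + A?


A + A = {a + a' : a, a' ∈ A}; |A| = 4.
General bounds: 2|A| - 1 ≤ |A + A| ≤ |A|(|A|+1)/2, i.e. 7 ≤ |A + A| ≤ 10.
Lower bound 2|A|-1 is attained iff A is an arithmetic progression.
Enumerate sums a + a' for a ≤ a' (symmetric, so this suffices):
a = -6: -6+-6=-12, -6+-1=-7, -6+2=-4, -6+11=5
a = -1: -1+-1=-2, -1+2=1, -1+11=10
a = 2: 2+2=4, 2+11=13
a = 11: 11+11=22
Distinct sums: {-12, -7, -4, -2, 1, 4, 5, 10, 13, 22}
|A + A| = 10

|A + A| = 10


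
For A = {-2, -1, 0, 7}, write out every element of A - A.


A - A = {a - a' : a, a' ∈ A}.
Compute a - a' for each ordered pair (a, a'):
a = -2: -2--2=0, -2--1=-1, -2-0=-2, -2-7=-9
a = -1: -1--2=1, -1--1=0, -1-0=-1, -1-7=-8
a = 0: 0--2=2, 0--1=1, 0-0=0, 0-7=-7
a = 7: 7--2=9, 7--1=8, 7-0=7, 7-7=0
Collecting distinct values (and noting 0 appears from a-a):
A - A = {-9, -8, -7, -2, -1, 0, 1, 2, 7, 8, 9}
|A - A| = 11

A - A = {-9, -8, -7, -2, -1, 0, 1, 2, 7, 8, 9}
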